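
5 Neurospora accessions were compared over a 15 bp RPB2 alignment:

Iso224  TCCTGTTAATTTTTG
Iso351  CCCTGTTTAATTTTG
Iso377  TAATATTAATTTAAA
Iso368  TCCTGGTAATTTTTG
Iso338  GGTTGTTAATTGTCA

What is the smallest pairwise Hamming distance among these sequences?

1

Pairwise Hamming distances:
  Iso224 vs Iso351: 3
  Iso224 vs Iso377: 6
  Iso224 vs Iso368: 1
  Iso224 vs Iso338: 6
  Iso351 vs Iso377: 9
  Iso351 vs Iso368: 4
  Iso351 vs Iso338: 8
  Iso377 vs Iso368: 7
  Iso377 vs Iso338: 7
  Iso368 vs Iso338: 7
The smallest is 1, between Iso224 and Iso368.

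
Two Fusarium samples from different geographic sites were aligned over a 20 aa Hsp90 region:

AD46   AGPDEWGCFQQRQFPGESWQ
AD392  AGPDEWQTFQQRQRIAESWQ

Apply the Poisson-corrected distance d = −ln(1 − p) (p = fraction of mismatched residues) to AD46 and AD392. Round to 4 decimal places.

0.2877

The sequences differ at positions 7 (G/Q), 8 (C/T), 14 (F/R), 15 (P/I), 16 (G/A).
p = 5/20 = 0.250000.
d = −ln(1 − 0.250000) = −ln(0.750000) = 0.2877.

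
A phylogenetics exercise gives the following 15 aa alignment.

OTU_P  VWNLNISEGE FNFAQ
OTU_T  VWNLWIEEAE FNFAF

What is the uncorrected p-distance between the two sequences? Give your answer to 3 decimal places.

Mismatches occur at site 5 (N/W), site 7 (S/E), site 9 (G/A), site 15 (Q/F).
There are 4 differences over 15 sites, so p = 4/15 = 0.267.

0.267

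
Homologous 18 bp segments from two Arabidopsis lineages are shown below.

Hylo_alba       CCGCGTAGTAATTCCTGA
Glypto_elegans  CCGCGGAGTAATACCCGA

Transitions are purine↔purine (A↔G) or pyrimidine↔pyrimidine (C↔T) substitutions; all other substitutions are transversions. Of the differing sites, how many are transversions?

The sequences differ at positions 6 (T/G, transversion), 13 (T/A, transversion), 16 (T/C, transition).
Of the 3 differences, 1 transition and 2 transversions, so the answer is 2.

2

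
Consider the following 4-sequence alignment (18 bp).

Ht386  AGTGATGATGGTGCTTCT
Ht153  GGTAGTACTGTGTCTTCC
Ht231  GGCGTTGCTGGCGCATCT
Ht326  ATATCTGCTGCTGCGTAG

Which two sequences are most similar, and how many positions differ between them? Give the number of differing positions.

6

Pairwise Hamming distances:
  Ht386 vs Ht153: 9
  Ht386 vs Ht231: 6
  Ht386 vs Ht326: 9
  Ht153 vs Ht231: 9
  Ht153 vs Ht326: 12
  Ht231 vs Ht326: 10
The smallest is 6, between Ht386 and Ht231.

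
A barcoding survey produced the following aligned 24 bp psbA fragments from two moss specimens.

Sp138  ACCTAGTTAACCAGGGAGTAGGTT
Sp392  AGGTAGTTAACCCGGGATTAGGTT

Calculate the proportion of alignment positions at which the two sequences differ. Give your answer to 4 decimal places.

The sequences differ at positions 2 (C/G), 3 (C/G), 13 (A/C), 18 (G/T).
There are 4 differences over 24 sites, so p = 4/24 = 0.1667.

0.1667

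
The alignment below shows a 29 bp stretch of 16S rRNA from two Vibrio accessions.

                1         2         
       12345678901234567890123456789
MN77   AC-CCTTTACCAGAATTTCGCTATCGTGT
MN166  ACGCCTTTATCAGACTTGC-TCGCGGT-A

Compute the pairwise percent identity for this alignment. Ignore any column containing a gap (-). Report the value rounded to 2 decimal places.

65.38%

Excluding the 3 gap columns leaves 26 comparable sites.
The sequences differ at positions 10 (C/T), 15 (A/C), 18 (T/G), 21 (C/T), 22 (T/C), 23 (A/G), 24 (T/C), 25 (C/G), 29 (T/A).
17 of the 26 comparable sites match, so the percent identity is 17/26 × 100 = 65.38%.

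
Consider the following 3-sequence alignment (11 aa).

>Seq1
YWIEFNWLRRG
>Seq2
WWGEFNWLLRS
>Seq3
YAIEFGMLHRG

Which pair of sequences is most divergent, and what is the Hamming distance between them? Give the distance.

7

Pairwise Hamming distances:
  Seq1 vs Seq2: 4
  Seq1 vs Seq3: 4
  Seq2 vs Seq3: 7
The largest is 7, between Seq2 and Seq3.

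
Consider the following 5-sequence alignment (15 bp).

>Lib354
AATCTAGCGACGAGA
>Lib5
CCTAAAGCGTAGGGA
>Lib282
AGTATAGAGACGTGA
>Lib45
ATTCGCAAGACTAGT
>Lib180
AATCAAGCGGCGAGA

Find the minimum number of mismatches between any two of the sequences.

Pairwise Hamming distances:
  Lib354 vs Lib5: 7
  Lib354 vs Lib282: 4
  Lib354 vs Lib45: 7
  Lib354 vs Lib180: 2
  Lib5 vs Lib282: 7
  Lib5 vs Lib45: 12
  Lib5 vs Lib180: 6
  Lib282 vs Lib45: 8
  Lib282 vs Lib180: 6
  Lib45 vs Lib180: 8
The smallest is 2, between Lib354 and Lib180.

2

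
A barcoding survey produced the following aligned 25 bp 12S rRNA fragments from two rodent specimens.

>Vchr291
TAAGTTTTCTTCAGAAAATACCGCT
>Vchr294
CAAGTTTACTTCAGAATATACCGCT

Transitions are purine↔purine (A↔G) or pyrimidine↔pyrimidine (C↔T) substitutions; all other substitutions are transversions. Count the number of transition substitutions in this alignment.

The sequences differ at positions 1 (T/C, transition), 8 (T/A, transversion), 17 (A/T, transversion).
Of the 3 differences, 1 transition and 2 transversions, so the answer is 1.

1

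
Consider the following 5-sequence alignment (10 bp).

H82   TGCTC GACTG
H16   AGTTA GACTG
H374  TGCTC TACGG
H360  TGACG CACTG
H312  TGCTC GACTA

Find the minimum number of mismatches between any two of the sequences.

Pairwise Hamming distances:
  H82 vs H16: 3
  H82 vs H374: 2
  H82 vs H360: 4
  H82 vs H312: 1
  H16 vs H374: 5
  H16 vs H360: 5
  H16 vs H312: 4
  H374 vs H360: 5
  H374 vs H312: 3
  H360 vs H312: 5
The smallest is 1, between H82 and H312.

1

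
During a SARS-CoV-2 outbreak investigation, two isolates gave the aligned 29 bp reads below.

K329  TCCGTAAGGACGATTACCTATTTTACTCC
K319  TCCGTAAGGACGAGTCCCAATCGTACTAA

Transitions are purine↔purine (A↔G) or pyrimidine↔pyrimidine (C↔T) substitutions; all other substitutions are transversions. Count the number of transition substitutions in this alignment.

The sequences differ at positions 14 (T/G, transversion), 16 (A/C, transversion), 19 (T/A, transversion), 22 (T/C, transition), 23 (T/G, transversion), 28 (C/A, transversion), 29 (C/A, transversion).
Of the 7 differences, 1 transition and 6 transversions, so the answer is 1.

1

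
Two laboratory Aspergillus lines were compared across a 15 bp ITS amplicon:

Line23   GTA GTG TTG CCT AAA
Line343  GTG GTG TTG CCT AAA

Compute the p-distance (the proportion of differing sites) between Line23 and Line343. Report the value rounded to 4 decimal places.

The sequences differ at position 3 (A/G).
There are 1 differences over 15 sites, so p = 1/15 = 0.0667.

0.0667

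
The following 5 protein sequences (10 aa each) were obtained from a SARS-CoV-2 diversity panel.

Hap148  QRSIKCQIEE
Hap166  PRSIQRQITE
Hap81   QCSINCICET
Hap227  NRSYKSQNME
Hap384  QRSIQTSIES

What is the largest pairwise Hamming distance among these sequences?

Pairwise Hamming distances:
  Hap148 vs Hap166: 4
  Hap148 vs Hap81: 5
  Hap148 vs Hap227: 5
  Hap148 vs Hap384: 4
  Hap166 vs Hap81: 8
  Hap166 vs Hap227: 6
  Hap166 vs Hap384: 5
  Hap81 vs Hap227: 9
  Hap81 vs Hap384: 6
  Hap227 vs Hap384: 8
The largest is 9, between Hap81 and Hap227.

9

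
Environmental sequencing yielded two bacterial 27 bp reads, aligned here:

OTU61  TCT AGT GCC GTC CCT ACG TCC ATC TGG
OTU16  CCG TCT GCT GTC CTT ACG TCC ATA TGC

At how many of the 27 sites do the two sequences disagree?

Differing sites — 1:T/C; 3:T/G; 4:A/T; 5:G/C; 9:C/T; 14:C/T; 24:C/A; 27:G/C.
That gives 8 mismatches out of 27 aligned sites, so the Hamming distance is 8.

8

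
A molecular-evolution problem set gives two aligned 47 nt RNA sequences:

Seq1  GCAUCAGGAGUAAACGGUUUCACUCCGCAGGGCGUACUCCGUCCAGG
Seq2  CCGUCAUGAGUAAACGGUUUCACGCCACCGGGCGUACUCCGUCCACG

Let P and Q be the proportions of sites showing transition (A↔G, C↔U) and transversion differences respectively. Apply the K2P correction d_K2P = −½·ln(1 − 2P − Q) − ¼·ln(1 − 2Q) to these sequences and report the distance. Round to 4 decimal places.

0.1661

Differing sites — 1:G/C (Tv); 3:A/G (Ti); 7:G/U (Tv); 24:U/G (Tv); 27:G/A (Ti); 29:A/C (Tv); 46:G/C (Tv).
Of the 7 differences, 2 transitions and 5 transversions over 47 sites: P = 2/47 = 0.042553, Q = 5/47 = 0.106383.
d = −0.5·ln(0.808511) − 0.25·ln(0.787234) = −0.5·(-0.212561) − 0.25·(-0.239230) = 0.1661.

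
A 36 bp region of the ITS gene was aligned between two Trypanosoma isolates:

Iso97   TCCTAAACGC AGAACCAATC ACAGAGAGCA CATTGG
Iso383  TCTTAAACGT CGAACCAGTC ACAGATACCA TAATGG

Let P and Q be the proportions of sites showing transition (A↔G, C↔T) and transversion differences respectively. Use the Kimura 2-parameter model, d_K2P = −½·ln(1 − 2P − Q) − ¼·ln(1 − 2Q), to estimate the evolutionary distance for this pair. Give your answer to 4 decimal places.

0.2656

Mismatches occur at site 3 (C/T, transition), site 10 (C/T, transition), site 11 (A/C, transversion), site 18 (A/G, transition), site 26 (G/T, transversion), site 28 (G/C, transversion), site 31 (C/T, transition), site 33 (T/A, transversion).
Of the 8 differences, 4 transitions and 4 transversions over 36 sites: P = 4/36 = 0.111111, Q = 4/36 = 0.111111.
d = −0.5·ln(0.666667) − 0.25·ln(0.777778) = −0.5·(-0.405465) − 0.25·(-0.251314) = 0.2656.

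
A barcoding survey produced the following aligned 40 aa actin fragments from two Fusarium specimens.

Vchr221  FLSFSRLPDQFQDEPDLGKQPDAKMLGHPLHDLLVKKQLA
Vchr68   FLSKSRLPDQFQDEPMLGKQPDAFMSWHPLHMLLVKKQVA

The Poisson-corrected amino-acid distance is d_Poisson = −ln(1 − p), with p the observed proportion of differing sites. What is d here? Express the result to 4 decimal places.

Differing sites — 4:F/K; 16:D/M; 24:K/F; 26:L/S; 27:G/W; 32:D/M; 39:L/V.
p = 7/40 = 0.175000.
d = −ln(1 − 0.175000) = −ln(0.825000) = 0.1924.

0.1924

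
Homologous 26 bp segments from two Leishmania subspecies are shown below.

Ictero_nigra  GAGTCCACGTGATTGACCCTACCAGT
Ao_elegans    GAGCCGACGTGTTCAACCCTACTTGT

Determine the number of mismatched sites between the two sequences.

7

Differing sites — 4:T/C; 6:C/G; 12:A/T; 14:T/C; 15:G/A; 23:C/T; 24:A/T.
That gives 7 mismatches out of 26 aligned sites, so the Hamming distance is 7.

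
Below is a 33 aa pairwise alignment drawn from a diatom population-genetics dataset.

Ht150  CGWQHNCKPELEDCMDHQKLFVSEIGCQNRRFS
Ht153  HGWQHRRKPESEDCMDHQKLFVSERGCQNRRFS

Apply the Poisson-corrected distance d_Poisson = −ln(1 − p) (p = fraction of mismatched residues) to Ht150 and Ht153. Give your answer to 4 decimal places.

0.1643

The sequences differ at positions 1 (C/H), 6 (N/R), 7 (C/R), 11 (L/S), 25 (I/R).
p = 5/33 = 0.151515.
d = −ln(1 − 0.151515) = −ln(0.848485) = 0.1643.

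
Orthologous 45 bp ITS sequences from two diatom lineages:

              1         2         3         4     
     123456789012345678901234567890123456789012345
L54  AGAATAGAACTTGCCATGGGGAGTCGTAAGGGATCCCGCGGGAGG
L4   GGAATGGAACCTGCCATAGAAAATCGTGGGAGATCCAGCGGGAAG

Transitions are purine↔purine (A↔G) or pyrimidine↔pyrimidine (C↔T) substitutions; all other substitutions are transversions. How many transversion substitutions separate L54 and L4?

1

Mismatches occur at site 1 (A→G, transition), site 6 (A→G, transition), site 11 (T→C, transition), site 18 (G→A, transition), site 20 (G→A, transition), site 21 (G→A, transition), site 23 (G→A, transition), site 28 (A→G, transition), site 29 (A→G, transition), site 31 (G→A, transition), site 37 (C→A, transversion), site 44 (G→A, transition).
Of the 12 differences, 11 transitions and 1 transversion, so the answer is 1.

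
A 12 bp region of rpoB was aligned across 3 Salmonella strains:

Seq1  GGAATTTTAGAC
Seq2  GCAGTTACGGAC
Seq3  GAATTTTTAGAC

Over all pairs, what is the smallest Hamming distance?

Pairwise Hamming distances:
  Seq1 vs Seq2: 5
  Seq1 vs Seq3: 2
  Seq2 vs Seq3: 5
The smallest is 2, between Seq1 and Seq3.

2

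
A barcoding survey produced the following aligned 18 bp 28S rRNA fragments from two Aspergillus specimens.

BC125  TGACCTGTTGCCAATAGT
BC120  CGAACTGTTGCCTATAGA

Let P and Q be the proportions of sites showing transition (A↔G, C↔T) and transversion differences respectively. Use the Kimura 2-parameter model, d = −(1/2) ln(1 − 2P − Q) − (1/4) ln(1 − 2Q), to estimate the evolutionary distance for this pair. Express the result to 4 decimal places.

0.2641

Differing sites — 1:T/C (Ti); 4:C/A (Tv); 13:A/T (Tv); 18:T/A (Tv).
Of the 4 differences, 1 transition and 3 transversions over 18 sites: P = 1/18 = 0.055556, Q = 3/18 = 0.166667.
d = −0.5·ln(0.722221) − 0.25·ln(0.666666) = −0.5·(-0.325424) − 0.25·(-0.405466) = 0.2641.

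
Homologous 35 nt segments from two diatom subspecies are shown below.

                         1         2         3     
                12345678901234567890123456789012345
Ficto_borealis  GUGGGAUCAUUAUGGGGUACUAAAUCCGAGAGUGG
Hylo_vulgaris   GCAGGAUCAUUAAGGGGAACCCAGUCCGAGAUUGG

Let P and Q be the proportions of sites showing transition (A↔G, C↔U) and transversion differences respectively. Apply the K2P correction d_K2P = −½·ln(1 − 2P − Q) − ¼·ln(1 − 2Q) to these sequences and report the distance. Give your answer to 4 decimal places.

0.2748

Mismatches occur at site 2 (U↔C, transition), site 3 (G↔A, transition), site 13 (U↔A, transversion), site 18 (U↔A, transversion), site 21 (U↔C, transition), site 22 (A↔C, transversion), site 24 (A↔G, transition), site 32 (G↔U, transversion).
Of the 8 differences, 4 transitions and 4 transversions over 35 sites: P = 4/35 = 0.114286, Q = 4/35 = 0.114286.
d = −0.5·ln(0.657142) − 0.25·ln(0.771428) = −0.5·(-0.419855) − 0.25·(-0.259512) = 0.2748.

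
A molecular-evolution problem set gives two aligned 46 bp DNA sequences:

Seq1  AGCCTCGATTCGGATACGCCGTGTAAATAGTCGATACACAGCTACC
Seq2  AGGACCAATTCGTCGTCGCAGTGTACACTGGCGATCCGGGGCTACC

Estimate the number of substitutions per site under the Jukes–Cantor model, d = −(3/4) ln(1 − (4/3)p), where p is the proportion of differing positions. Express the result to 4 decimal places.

Differing sites — 3:C/G; 4:C/A; 5:T/C; 7:G/A; 13:G/T; 14:A/C; 15:T/G; 16:A/T; 20:C/A; 26:A/C; 28:T/C; 29:A/T; 31:T/G; 36:A/C; 38:A/G; 39:C/G; 40:A/G.
p = 17/46 = 0.369565.
d = −0.75 · ln(1 − (4/3)·0.369565) = −0.75 · ln(0.507247) = −0.75 · (-0.678757) = 0.5091.

0.5091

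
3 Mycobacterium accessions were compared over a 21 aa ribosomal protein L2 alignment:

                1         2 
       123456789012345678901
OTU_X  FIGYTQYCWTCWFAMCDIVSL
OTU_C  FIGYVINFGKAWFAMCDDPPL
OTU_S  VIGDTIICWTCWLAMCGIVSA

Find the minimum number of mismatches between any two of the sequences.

7

Pairwise Hamming distances:
  OTU_X vs OTU_C: 10
  OTU_X vs OTU_S: 7
  OTU_C vs OTU_S: 14
The smallest is 7, between OTU_X and OTU_S.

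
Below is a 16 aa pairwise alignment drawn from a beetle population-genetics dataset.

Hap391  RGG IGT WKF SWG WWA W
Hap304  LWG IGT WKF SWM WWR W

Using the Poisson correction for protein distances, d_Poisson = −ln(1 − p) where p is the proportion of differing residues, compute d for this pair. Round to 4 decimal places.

Mismatches occur at site 1 (R↔L), site 2 (G↔W), site 12 (G↔M), site 15 (A↔R).
p = 4/16 = 0.250000.
d = −ln(1 − 0.250000) = −ln(0.750000) = 0.2877.

0.2877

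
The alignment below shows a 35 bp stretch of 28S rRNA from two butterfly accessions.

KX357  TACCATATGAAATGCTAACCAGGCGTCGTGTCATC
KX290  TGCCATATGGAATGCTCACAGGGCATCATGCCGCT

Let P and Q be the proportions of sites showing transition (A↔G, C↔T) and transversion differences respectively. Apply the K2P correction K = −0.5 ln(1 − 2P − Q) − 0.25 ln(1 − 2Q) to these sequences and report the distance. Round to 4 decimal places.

0.4540

Mismatches occur at site 2 (A↔G, transition), site 10 (A↔G, transition), site 17 (A↔C, transversion), site 20 (C↔A, transversion), site 21 (A↔G, transition), site 25 (G↔A, transition), site 28 (G↔A, transition), site 31 (T↔C, transition), site 33 (A↔G, transition), site 34 (T↔C, transition), site 35 (C↔T, transition).
Of the 11 differences, 9 transitions and 2 transversions over 35 sites: P = 9/35 = 0.257143, Q = 2/35 = 0.057143.
d = −0.5·ln(0.428571) − 0.25·ln(0.885714) = −0.5·(-0.847299) − 0.25·(-0.121361) = 0.4540.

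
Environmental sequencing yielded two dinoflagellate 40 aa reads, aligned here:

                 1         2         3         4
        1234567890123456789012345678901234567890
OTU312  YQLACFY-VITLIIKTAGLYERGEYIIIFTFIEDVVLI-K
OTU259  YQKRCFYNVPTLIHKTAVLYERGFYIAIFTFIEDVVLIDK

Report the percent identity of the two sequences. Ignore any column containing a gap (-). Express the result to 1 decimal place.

Excluding the 2 gap columns leaves 38 comparable sites.
Mismatches occur at site 3 (L↔K), site 4 (A↔R), site 10 (I↔P), site 14 (I↔H), site 18 (G↔V), site 24 (E↔F), site 27 (I↔A).
31 of the 38 comparable sites match, so the percent identity is 31/38 × 100 = 81.6%.

81.6%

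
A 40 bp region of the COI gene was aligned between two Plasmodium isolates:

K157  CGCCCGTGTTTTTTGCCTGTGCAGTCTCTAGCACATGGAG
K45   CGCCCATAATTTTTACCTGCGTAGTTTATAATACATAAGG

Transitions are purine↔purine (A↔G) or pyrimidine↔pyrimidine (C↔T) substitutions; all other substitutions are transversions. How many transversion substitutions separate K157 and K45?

2

Mismatches occur at site 6 (G/A, transition), site 8 (G/A, transition), site 9 (T/A, transversion), site 15 (G/A, transition), site 20 (T/C, transition), site 22 (C/T, transition), site 26 (C/T, transition), site 28 (C/A, transversion), site 31 (G/A, transition), site 32 (C/T, transition), site 37 (G/A, transition), site 38 (G/A, transition), site 39 (A/G, transition).
Of the 13 differences, 11 transitions and 2 transversions, so the answer is 2.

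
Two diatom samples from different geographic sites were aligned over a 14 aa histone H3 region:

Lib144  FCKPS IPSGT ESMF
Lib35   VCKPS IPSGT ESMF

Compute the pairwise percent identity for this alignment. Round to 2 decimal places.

92.86%

The sequences differ at position 1 (F/V).
13 of the 14 sites match, so the percent identity is 13/14 × 100 = 92.86%.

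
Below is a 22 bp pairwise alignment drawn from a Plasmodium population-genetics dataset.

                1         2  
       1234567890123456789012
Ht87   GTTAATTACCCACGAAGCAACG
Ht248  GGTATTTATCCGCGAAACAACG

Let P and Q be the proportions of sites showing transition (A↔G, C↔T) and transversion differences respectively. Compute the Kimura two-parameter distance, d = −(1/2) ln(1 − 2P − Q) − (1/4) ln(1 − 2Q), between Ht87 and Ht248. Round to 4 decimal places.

The sequences differ at positions 2 (T/G, transversion), 5 (A/T, transversion), 9 (C/T, transition), 12 (A/G, transition), 17 (G/A, transition).
Of the 5 differences, 3 transitions and 2 transversions over 22 sites: P = 3/22 = 0.136364, Q = 2/22 = 0.090909.
d = −0.5·ln(0.636363) − 0.25·ln(0.818182) = −0.5·(-0.451986) − 0.25·(-0.200670) = 0.2762.

0.2762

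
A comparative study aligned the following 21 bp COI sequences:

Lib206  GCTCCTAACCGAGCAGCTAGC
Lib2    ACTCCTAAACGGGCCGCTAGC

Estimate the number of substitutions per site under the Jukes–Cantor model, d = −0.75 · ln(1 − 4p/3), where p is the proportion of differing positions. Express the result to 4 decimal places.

Mismatches occur at site 1 (G↔A), site 9 (C↔A), site 12 (A↔G), site 15 (A↔C).
p = 4/21 = 0.190476.
d = −0.75 · ln(1 − (4/3)·0.190476) = −0.75 · ln(0.746032) = −0.75 · (-0.292987) = 0.2197.

0.2197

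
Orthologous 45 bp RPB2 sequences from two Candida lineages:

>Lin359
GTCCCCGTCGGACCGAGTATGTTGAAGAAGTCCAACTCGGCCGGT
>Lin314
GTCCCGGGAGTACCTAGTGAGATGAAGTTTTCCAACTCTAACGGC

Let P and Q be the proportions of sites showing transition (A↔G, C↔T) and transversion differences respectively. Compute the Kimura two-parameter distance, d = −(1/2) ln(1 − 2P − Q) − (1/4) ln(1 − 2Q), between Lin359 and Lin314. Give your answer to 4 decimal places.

Mismatches occur at site 6 (C→G, transversion), site 8 (T→G, transversion), site 9 (C→A, transversion), site 11 (G→T, transversion), site 15 (G→T, transversion), site 19 (A→G, transition), site 20 (T→A, transversion), site 22 (T→A, transversion), site 28 (A→T, transversion), site 29 (A→T, transversion), site 30 (G→T, transversion), site 39 (G→T, transversion), site 40 (G→A, transition), site 41 (C→A, transversion), site 45 (T→C, transition).
Of the 15 differences, 3 transitions and 12 transversions over 45 sites: P = 3/45 = 0.066667, Q = 12/45 = 0.266667.
d = −0.5·ln(0.599999) − 0.25·ln(0.466666) = −0.5·(-0.510827) − 0.25·(-0.762141) = 0.4459.

0.4459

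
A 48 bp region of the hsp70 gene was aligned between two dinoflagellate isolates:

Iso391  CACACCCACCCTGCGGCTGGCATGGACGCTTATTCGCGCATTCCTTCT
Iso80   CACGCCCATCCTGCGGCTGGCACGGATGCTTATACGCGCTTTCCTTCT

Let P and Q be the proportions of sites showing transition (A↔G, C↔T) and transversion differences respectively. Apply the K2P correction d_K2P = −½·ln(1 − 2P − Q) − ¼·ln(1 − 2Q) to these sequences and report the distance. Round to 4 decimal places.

0.1386

The sequences differ at positions 4 (A/G, transition), 9 (C/T, transition), 23 (T/C, transition), 27 (C/T, transition), 34 (T/A, transversion), 40 (A/T, transversion).
Of the 6 differences, 4 transitions and 2 transversions over 48 sites: P = 4/48 = 0.083333, Q = 2/48 = 0.041667.
d = −0.5·ln(0.791667) − 0.25·ln(0.916666) = −0.5·(-0.233614) − 0.25·(-0.087012) = 0.1386.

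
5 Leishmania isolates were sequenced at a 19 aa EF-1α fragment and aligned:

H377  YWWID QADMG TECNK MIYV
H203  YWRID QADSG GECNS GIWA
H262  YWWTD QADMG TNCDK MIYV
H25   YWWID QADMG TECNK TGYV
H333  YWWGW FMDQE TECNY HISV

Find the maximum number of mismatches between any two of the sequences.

12

Pairwise Hamming distances:
  H377 vs H203: 7
  H377 vs H262: 3
  H377 vs H25: 2
  H377 vs H333: 9
  H203 vs H262: 10
  H203 vs H25: 8
  H203 vs H333: 12
  H262 vs H25: 5
  H262 vs H333: 11
  H25 vs H333: 10
The largest is 12, between H203 and H333.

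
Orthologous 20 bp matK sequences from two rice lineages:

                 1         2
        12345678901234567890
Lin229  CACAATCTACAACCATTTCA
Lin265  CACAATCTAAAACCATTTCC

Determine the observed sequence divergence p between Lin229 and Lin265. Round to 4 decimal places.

Mismatches occur at site 10 (C↔A), site 20 (A↔C).
There are 2 differences over 20 sites, so p = 2/20 = 0.1000.

0.1000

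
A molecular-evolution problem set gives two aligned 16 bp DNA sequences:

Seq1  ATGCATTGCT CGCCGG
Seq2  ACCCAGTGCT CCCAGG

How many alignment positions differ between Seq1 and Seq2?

5

The sequences differ at positions 2 (T/C), 3 (G/C), 6 (T/G), 12 (G/C), 14 (C/A).
That gives 5 mismatches out of 16 aligned sites, so the Hamming distance is 5.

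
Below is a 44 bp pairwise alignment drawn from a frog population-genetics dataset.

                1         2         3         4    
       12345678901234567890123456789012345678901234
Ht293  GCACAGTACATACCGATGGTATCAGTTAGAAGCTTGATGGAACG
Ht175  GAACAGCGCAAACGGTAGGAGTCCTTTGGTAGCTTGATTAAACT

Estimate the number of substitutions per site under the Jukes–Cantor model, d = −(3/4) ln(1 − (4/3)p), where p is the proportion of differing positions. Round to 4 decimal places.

Differing sites — 2:C/A; 7:T/C; 8:A/G; 11:T/A; 14:C/G; 16:A/T; 17:T/A; 20:T/A; 21:A/G; 24:A/C; 25:G/T; 28:A/G; 30:A/T; 39:G/T; 40:G/A; 44:G/T.
p = 16/44 = 0.363636.
d = −0.75 · ln(1 − (4/3)·0.363636) = −0.75 · ln(0.515152) = −0.75 · (-0.663293) = 0.4975.

0.4975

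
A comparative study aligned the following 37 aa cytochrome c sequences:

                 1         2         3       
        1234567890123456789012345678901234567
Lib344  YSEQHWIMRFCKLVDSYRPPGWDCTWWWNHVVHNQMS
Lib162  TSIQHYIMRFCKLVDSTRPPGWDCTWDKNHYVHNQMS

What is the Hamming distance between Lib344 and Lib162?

The sequences differ at positions 1 (Y/T), 3 (E/I), 6 (W/Y), 17 (Y/T), 27 (W/D), 28 (W/K), 31 (V/Y).
That gives 7 mismatches out of 37 aligned sites, so the Hamming distance is 7.

7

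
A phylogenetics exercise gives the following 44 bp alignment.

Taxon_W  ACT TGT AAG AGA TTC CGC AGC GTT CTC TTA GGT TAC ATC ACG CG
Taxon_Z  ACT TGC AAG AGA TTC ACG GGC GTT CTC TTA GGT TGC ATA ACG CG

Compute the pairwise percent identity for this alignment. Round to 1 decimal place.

84.1%

Mismatches occur at site 6 (T/C), site 16 (C/A), site 17 (G/C), site 18 (C/G), site 19 (A/G), site 35 (A/G), site 39 (C/A).
37 of the 44 sites match, so the percent identity is 37/44 × 100 = 84.1%.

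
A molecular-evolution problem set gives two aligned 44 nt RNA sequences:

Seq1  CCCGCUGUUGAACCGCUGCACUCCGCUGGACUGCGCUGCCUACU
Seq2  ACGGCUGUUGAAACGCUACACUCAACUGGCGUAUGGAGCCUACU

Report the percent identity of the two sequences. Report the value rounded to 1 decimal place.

72.7%

Mismatches occur at site 1 (C→A), site 3 (C→G), site 13 (C→A), site 18 (G→A), site 24 (C→A), site 25 (G→A), site 30 (A→C), site 31 (C→G), site 33 (G→A), site 34 (C→U), site 36 (C→G), site 37 (U→A).
32 of the 44 sites match, so the percent identity is 32/44 × 100 = 72.7%.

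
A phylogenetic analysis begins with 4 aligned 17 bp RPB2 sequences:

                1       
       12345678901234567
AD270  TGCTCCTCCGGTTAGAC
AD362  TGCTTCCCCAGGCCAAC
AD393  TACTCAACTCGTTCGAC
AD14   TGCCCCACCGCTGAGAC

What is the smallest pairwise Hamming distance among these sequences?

4

Pairwise Hamming distances:
  AD270 vs AD362: 7
  AD270 vs AD393: 6
  AD270 vs AD14: 4
  AD362 vs AD393: 9
  AD362 vs AD14: 9
  AD393 vs AD14: 8
The smallest is 4, between AD270 and AD14.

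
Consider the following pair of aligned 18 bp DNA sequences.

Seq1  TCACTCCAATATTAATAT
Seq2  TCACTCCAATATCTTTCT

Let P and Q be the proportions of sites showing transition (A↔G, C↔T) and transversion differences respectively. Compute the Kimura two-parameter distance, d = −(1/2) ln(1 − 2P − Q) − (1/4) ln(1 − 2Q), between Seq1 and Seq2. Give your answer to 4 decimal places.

0.2641

The sequences differ at positions 13 (T/C, transition), 14 (A/T, transversion), 15 (A/T, transversion), 17 (A/C, transversion).
Of the 4 differences, 1 transition and 3 transversions over 18 sites: P = 1/18 = 0.055556, Q = 3/18 = 0.166667.
d = −0.5·ln(0.722221) − 0.25·ln(0.666666) = −0.5·(-0.325424) − 0.25·(-0.405466) = 0.2641.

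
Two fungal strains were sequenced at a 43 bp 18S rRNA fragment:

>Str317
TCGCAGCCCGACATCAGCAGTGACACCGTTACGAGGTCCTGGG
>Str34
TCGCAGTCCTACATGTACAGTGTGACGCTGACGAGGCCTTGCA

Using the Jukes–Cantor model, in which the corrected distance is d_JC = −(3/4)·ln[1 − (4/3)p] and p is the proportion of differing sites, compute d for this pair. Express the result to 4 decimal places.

0.4270

Mismatches occur at site 7 (C→T), site 10 (G→T), site 15 (C→G), site 16 (A→T), site 17 (G→A), site 23 (A→T), site 24 (C→G), site 27 (C→G), site 28 (G→C), site 30 (T→G), site 37 (T→C), site 39 (C→T), site 42 (G→C), site 43 (G→A).
p = 14/43 = 0.325581.
d = −0.75 · ln(1 − (4/3)·0.325581) = −0.75 · ln(0.565892) = −0.75 · (-0.569352) = 0.4270.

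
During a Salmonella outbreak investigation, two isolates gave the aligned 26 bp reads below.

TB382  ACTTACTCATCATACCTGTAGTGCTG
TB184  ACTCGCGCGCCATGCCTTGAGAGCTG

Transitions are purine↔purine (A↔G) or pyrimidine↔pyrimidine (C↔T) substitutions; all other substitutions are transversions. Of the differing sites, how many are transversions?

Mismatches occur at site 4 (T/C, transition), site 5 (A/G, transition), site 7 (T/G, transversion), site 9 (A/G, transition), site 10 (T/C, transition), site 14 (A/G, transition), site 18 (G/T, transversion), site 19 (T/G, transversion), site 22 (T/A, transversion).
Of the 9 differences, 5 transitions and 4 transversions, so the answer is 4.

4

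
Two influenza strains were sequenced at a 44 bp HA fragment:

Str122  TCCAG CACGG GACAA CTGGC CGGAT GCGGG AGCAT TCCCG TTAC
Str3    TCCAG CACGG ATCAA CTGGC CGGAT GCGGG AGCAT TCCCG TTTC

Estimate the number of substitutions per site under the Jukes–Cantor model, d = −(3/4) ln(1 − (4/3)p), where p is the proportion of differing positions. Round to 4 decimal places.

Differing sites — 11:G/A; 12:A/T; 43:A/T.
p = 3/44 = 0.068182.
d = −0.75 · ln(1 − (4/3)·0.068182) = −0.75 · ln(0.909091) = −0.75 · (-0.095310) = 0.0715.

0.0715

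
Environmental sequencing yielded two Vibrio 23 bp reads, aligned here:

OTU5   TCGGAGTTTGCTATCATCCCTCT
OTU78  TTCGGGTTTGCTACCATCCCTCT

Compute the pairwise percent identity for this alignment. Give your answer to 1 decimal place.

82.6%

The sequences differ at positions 2 (C/T), 3 (G/C), 5 (A/G), 14 (T/C).
19 of the 23 sites match, so the percent identity is 19/23 × 100 = 82.6%.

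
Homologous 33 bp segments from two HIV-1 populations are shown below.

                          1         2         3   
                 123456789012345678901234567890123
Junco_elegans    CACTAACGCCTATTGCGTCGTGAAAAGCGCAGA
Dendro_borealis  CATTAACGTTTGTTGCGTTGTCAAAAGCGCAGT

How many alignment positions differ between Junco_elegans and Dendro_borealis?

The sequences differ at positions 3 (C/T), 9 (C/T), 10 (C/T), 12 (A/G), 19 (C/T), 22 (G/C), 33 (A/T).
That gives 7 mismatches out of 33 aligned sites, so the Hamming distance is 7.

7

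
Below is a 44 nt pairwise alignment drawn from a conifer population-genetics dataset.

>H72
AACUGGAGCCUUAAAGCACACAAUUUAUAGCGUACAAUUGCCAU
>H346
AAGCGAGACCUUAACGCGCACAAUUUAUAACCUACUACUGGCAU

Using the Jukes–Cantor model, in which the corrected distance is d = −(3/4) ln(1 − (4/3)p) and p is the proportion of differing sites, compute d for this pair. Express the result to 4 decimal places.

The sequences differ at positions 3 (C/G), 4 (U/C), 6 (G/A), 7 (A/G), 8 (G/A), 15 (A/C), 18 (A/G), 30 (G/A), 32 (G/C), 36 (A/U), 38 (U/C), 41 (C/G).
p = 12/44 = 0.272727.
d = −0.75 · ln(1 − (4/3)·0.272727) = −0.75 · ln(0.636364) = −0.75 · (-0.451985) = 0.3390.

0.3390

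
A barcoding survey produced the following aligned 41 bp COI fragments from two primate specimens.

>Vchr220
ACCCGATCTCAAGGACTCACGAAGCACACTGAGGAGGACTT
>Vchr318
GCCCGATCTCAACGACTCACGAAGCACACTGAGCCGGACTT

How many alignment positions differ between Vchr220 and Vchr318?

4

The sequences differ at positions 1 (A/G), 13 (G/C), 34 (G/C), 35 (A/C).
That gives 4 mismatches out of 41 aligned sites, so the Hamming distance is 4.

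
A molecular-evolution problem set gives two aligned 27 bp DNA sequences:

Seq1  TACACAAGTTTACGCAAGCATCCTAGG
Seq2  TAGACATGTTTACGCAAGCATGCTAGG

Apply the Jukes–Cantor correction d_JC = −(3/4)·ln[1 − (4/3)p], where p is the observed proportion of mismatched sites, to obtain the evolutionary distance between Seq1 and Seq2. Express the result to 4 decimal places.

0.1203

Mismatches occur at site 3 (C→G), site 7 (A→T), site 22 (C→G).
p = 3/27 = 0.111111.
d = −0.75 · ln(1 − (4/3)·0.111111) = −0.75 · ln(0.851852) = −0.75 · (-0.160342) = 0.1203.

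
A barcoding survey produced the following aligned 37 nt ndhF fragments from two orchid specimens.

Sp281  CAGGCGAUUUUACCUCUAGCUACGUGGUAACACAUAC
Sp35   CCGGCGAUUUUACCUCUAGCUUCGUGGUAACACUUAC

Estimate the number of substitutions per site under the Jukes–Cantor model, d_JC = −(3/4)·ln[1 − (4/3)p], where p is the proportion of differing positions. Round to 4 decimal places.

0.0858

Mismatches occur at site 2 (A→C), site 22 (A→U), site 34 (A→U).
p = 3/37 = 0.081081.
d = −0.75 · ln(1 − (4/3)·0.081081) = −0.75 · ln(0.891892) = −0.75 · (-0.114410) = 0.0858.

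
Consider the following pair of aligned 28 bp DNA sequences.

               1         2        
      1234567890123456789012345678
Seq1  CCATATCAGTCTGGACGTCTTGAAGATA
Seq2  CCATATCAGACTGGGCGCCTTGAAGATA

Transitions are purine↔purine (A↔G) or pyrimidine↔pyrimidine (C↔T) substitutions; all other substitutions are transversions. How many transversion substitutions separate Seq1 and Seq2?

Mismatches occur at site 10 (T↔A, transversion), site 15 (A↔G, transition), site 18 (T↔C, transition).
Of the 3 differences, 2 transitions and 1 transversion, so the answer is 1.

1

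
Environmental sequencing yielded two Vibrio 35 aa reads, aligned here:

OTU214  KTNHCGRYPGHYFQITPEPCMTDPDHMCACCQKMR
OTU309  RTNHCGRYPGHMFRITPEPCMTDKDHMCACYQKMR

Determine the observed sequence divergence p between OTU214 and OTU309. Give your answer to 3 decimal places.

0.143

Mismatches occur at site 1 (K/R), site 12 (Y/M), site 14 (Q/R), site 24 (P/K), site 31 (C/Y).
There are 5 differences over 35 sites, so p = 5/35 = 0.143.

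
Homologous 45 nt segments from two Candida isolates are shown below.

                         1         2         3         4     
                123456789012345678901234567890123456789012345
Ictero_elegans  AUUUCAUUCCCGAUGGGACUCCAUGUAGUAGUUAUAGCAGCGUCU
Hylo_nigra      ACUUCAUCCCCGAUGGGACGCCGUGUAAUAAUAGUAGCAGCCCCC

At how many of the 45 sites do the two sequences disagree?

Mismatches occur at site 2 (U↔C), site 8 (U↔C), site 20 (U↔G), site 23 (A↔G), site 28 (G↔A), site 31 (G↔A), site 33 (U↔A), site 34 (A↔G), site 42 (G↔C), site 43 (U↔C), site 45 (U↔C).
That gives 11 mismatches out of 45 aligned sites, so the Hamming distance is 11.

11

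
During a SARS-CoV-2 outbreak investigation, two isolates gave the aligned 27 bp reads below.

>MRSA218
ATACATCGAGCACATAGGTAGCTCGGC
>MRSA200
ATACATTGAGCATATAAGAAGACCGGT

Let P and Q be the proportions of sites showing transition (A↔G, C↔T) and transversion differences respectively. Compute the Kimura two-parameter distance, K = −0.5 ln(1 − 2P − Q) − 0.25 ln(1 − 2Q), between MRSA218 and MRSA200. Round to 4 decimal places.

0.3340

Differing sites — 7:C/T (Ti); 13:C/T (Ti); 17:G/A (Ti); 19:T/A (Tv); 22:C/A (Tv); 23:T/C (Ti); 27:C/T (Ti).
Of the 7 differences, 5 transitions and 2 transversions over 27 sites: P = 5/27 = 0.185185, Q = 2/27 = 0.074074.
d = −0.5·ln(0.555556) − 0.25·ln(0.851852) = −0.5·(-0.587786) − 0.25·(-0.160342) = 0.3340.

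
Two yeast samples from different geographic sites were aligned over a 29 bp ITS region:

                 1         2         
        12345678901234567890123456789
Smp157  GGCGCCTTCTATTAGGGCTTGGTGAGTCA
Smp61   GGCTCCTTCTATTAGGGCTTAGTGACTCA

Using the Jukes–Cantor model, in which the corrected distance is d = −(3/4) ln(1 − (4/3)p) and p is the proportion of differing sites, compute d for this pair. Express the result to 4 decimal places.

The sequences differ at positions 4 (G/T), 21 (G/A), 26 (G/C).
p = 3/29 = 0.103448.
d = −0.75 · ln(1 − (4/3)·0.103448) = −0.75 · ln(0.862069) = −0.75 · (-0.148420) = 0.1113.

0.1113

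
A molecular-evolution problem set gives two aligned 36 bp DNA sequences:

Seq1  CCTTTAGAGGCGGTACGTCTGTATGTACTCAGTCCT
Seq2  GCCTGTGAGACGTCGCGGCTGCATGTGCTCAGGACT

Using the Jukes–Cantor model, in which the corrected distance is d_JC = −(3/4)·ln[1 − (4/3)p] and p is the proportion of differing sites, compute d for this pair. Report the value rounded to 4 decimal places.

0.4926

Mismatches occur at site 1 (C/G), site 3 (T/C), site 5 (T/G), site 6 (A/T), site 10 (G/A), site 13 (G/T), site 14 (T/C), site 15 (A/G), site 18 (T/G), site 22 (T/C), site 27 (A/G), site 33 (T/G), site 34 (C/A).
p = 13/36 = 0.361111.
d = −0.75 · ln(1 − (4/3)·0.361111) = −0.75 · ln(0.518519) = −0.75 · (-0.656779) = 0.4926.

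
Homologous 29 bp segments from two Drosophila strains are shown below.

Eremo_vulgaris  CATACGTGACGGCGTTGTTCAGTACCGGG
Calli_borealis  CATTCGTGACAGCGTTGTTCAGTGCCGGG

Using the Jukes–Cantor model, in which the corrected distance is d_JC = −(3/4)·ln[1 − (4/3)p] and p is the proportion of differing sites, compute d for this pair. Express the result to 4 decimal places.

0.1113

Differing sites — 4:A/T; 11:G/A; 24:A/G.
p = 3/29 = 0.103448.
d = −0.75 · ln(1 − (4/3)·0.103448) = −0.75 · ln(0.862069) = −0.75 · (-0.148420) = 0.1113.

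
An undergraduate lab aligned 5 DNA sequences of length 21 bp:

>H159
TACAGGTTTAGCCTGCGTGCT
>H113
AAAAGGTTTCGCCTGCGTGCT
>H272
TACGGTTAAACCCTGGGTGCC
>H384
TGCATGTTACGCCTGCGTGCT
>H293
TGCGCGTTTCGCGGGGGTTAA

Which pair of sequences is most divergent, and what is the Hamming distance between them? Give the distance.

12

Pairwise Hamming distances:
  H159 vs H113: 3
  H159 vs H272: 7
  H159 vs H384: 4
  H159 vs H293: 10
  H113 vs H272: 10
  H113 vs H384: 5
  H113 vs H293: 11
  H272 vs H384: 9
  H272 vs H293: 12
  H384 vs H293: 9
The largest is 12, between H272 and H293.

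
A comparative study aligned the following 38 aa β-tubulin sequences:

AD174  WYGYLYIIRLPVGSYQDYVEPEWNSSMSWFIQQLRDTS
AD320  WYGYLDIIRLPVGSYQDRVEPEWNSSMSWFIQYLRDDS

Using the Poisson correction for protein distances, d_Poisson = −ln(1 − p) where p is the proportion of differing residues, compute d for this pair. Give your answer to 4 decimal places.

The sequences differ at positions 6 (Y/D), 18 (Y/R), 33 (Q/Y), 37 (T/D).
p = 4/38 = 0.105263.
d = −ln(1 − 0.105263) = −ln(0.894737) = 0.1112.

0.1112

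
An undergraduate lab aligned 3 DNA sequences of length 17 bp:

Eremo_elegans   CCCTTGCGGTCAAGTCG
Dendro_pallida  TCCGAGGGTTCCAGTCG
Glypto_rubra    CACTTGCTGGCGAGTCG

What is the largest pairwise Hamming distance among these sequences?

9

Pairwise Hamming distances:
  Eremo_elegans vs Dendro_pallida: 6
  Eremo_elegans vs Glypto_rubra: 4
  Dendro_pallida vs Glypto_rubra: 9
The largest is 9, between Dendro_pallida and Glypto_rubra.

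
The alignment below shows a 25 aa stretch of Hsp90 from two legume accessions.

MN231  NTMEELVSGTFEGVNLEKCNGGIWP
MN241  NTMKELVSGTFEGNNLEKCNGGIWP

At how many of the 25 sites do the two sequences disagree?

Mismatches occur at site 4 (E↔K), site 14 (V↔N).
That gives 2 mismatches out of 25 aligned sites, so the Hamming distance is 2.

2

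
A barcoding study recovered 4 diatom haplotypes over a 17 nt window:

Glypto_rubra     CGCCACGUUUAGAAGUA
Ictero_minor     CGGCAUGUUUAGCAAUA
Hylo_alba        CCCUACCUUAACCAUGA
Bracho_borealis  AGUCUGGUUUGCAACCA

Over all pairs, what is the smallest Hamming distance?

4

Pairwise Hamming distances:
  Glypto_rubra vs Ictero_minor: 4
  Glypto_rubra vs Hylo_alba: 8
  Glypto_rubra vs Bracho_borealis: 8
  Ictero_minor vs Hylo_alba: 9
  Ictero_minor vs Bracho_borealis: 9
  Hylo_alba vs Bracho_borealis: 12
The smallest is 4, between Glypto_rubra and Ictero_minor.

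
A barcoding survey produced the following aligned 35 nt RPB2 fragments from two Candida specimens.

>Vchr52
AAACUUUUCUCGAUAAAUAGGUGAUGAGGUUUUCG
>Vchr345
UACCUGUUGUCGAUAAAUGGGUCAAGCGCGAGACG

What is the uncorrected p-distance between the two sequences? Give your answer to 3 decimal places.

0.371

Mismatches occur at site 1 (A/U), site 3 (A/C), site 6 (U/G), site 9 (C/G), site 19 (A/G), site 23 (G/C), site 25 (U/A), site 27 (A/C), site 29 (G/C), site 30 (U/G), site 31 (U/A), site 32 (U/G), site 33 (U/A).
There are 13 differences over 35 sites, so p = 13/35 = 0.371.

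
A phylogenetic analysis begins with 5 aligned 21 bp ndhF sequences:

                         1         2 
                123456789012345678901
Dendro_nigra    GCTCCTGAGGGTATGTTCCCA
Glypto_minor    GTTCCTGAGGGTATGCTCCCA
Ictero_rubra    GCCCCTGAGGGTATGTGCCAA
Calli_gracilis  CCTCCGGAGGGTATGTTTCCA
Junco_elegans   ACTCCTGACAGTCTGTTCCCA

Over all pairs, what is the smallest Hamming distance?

2

Pairwise Hamming distances:
  Dendro_nigra vs Glypto_minor: 2
  Dendro_nigra vs Ictero_rubra: 3
  Dendro_nigra vs Calli_gracilis: 3
  Dendro_nigra vs Junco_elegans: 4
  Glypto_minor vs Ictero_rubra: 5
  Glypto_minor vs Calli_gracilis: 5
  Glypto_minor vs Junco_elegans: 6
  Ictero_rubra vs Calli_gracilis: 6
  Ictero_rubra vs Junco_elegans: 7
  Calli_gracilis vs Junco_elegans: 6
The smallest is 2, between Dendro_nigra and Glypto_minor.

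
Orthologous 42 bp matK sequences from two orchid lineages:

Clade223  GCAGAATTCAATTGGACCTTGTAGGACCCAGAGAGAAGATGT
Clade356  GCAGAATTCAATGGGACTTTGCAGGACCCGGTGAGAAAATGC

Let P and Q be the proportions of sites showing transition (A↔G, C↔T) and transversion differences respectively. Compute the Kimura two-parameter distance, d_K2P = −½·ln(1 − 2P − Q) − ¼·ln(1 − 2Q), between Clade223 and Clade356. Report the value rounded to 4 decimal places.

0.1933

The sequences differ at positions 13 (T/G, transversion), 18 (C/T, transition), 22 (T/C, transition), 30 (A/G, transition), 32 (A/T, transversion), 38 (G/A, transition), 42 (T/C, transition).
Of the 7 differences, 5 transitions and 2 transversions over 42 sites: P = 5/42 = 0.119048, Q = 2/42 = 0.047619.
d = −0.5·ln(0.714285) − 0.25·ln(0.904762) = −0.5·(-0.336473) − 0.25·(-0.100083) = 0.1933.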